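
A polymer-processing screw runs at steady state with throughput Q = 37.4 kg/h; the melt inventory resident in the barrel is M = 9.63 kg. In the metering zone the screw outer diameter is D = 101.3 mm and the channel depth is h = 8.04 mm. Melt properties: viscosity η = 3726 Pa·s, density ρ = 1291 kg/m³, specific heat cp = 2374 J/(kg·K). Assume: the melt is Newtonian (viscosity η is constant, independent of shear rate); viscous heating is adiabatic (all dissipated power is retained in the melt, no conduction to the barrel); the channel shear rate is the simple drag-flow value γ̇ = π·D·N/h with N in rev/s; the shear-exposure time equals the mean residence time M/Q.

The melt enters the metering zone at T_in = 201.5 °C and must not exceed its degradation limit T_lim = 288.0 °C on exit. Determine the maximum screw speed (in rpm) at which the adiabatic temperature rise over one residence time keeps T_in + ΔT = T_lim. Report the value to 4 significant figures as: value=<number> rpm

Throughput in SI: Q_s = 37.4 kg/h ÷ 3600 s/h = 0.0103889 kg/s
t_res = M / Q_s = 9.63 ÷ 0.0103889 = 926.952 s
Convert to metres: D = 0.1013 m, h = 0.00804 m
ΔT_a = T_lim − T_in = 288.0 − 201.5 = 86.5 K
γ̇_max² = ΔT_a·ρ·cp/(η·t_res) = 86.5·1291·2374/(3726·926.952) = 76.7579 s⁻²
γ̇_max = √76.7579 = 8.76116 s⁻¹
N_max = γ̇_max·h / (π·D) = 8.76116 · 0.00804 / (π · 0.1013) = 0.221339 rev/s = 13.2803 rpm

value=13.28 rpm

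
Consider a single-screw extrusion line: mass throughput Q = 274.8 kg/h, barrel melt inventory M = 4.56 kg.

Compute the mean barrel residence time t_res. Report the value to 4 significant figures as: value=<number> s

Q_s = Q / 3600 = 274.8 / 3600 = 0.0763333 kg/s
Mean residence time: t_res = M/Q_s = 4.56 kg / 0.0763333 kg/s = 59.738 s

value=59.74 s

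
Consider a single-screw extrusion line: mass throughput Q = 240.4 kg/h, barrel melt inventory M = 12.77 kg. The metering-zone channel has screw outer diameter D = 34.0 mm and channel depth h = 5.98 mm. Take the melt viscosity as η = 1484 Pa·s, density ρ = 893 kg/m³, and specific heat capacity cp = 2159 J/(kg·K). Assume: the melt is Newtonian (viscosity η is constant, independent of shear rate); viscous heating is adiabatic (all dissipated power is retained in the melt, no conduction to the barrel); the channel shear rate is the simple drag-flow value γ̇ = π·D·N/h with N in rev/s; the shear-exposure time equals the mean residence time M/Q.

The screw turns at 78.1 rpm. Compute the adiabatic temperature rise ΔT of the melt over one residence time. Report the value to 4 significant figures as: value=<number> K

value=79.57 K

Q_s = Q / 3600 = 240.4 / 3600 = 0.0667778 kg/s
t_res = M / Q_s = 12.77 / 0.0667778 = 191.231 s
Convert to SI: D = 0.034 m, h = 0.00598 m, N = 78.1/60 = 1.30167 rev/s
γ̇ = π D N / h = (π)(0.034)(1.30167) / 0.00598 = 23.2502 s⁻¹
ΔT = η·γ̇²·t_res/(ρ·cp) = [1484 × 23.2502² × 191.231] / [893 × 2159] = 79.5689 K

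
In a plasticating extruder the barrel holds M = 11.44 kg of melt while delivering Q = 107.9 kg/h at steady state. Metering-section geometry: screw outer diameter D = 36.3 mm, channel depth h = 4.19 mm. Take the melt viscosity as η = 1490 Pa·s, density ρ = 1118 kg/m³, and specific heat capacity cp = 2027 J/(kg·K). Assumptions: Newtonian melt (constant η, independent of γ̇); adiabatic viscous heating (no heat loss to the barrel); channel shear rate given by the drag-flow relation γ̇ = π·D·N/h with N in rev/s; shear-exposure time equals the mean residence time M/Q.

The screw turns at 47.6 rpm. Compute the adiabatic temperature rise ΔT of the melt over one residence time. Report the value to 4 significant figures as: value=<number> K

Convert throughput: Q = 107.9 kg/h = 107.9/3600 = 0.0299722 kg/s
t_res = M / Q_s = 11.44 ÷ 0.0299722 = 381.687 s
D = 36.3 mm = 0.0363 m;  h = 4.19 mm = 0.00419 m;  N = 47.6 rpm / 60 = 0.793333 rev/s
γ̇ = π·D·N / h = π · 0.0363 · 0.793333 / 0.00419 = 21.5923 s⁻¹
ΔT = η·γ̇²·t_res / (ρ·cp) = 1490 · (21.5923)² · 381.687 / (1118 · 2027) = 117.002 K

value=117.0 K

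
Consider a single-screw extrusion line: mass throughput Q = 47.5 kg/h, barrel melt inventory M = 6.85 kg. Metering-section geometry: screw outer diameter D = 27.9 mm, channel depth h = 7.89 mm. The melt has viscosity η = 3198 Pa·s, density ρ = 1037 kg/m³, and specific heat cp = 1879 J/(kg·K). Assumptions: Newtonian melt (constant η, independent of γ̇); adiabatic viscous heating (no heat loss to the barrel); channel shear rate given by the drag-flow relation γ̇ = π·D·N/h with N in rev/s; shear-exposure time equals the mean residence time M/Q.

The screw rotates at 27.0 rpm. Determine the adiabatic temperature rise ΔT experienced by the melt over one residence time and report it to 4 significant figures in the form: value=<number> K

Throughput in SI: Q_s = 47.5 kg/h ÷ 3600 s/h = 0.0131944 kg/s
t_res = M / Q_s = 6.85 ÷ 0.0131944 = 519.158 s
Geometry in metres: D = 27.9 mm → 0.0279 m, h = 7.89 mm → 0.00789 m; screw speed N = 27.0 rpm = 0.45 rev/s
γ̇ = π D N / h = (π)(0.0279)(0.45) / 0.00789 = 4.99907 s⁻¹
ΔT = η·γ̇²·t_res/(ρ·cp) = [3198 × 4.99907² × 519.158] / [1037 × 1879] = 21.2937 K

value=21.29 K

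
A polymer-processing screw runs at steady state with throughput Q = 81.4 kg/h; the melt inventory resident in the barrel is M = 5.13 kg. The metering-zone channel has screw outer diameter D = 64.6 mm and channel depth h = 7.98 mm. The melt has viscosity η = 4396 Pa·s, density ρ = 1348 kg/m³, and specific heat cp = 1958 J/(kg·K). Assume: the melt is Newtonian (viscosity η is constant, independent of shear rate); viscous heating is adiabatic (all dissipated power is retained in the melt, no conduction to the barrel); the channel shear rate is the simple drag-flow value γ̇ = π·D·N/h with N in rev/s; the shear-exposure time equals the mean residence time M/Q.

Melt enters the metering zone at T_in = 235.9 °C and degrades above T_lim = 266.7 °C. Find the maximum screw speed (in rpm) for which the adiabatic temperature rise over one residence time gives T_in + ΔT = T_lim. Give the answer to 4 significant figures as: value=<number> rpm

Q_s = Q / 3600 = 81.4 / 3600 = 0.0226111 kg/s
Mean residence time: t_res = M/Q_s = 5.13 kg / 0.0226111 kg/s = 226.88 s
D = 64.6 mm = 0.0646 m;  h = 7.98 mm = 0.00798 m
ΔT_a = T_lim − T_in = 266.7 − 235.9 = 30.8 K
γ̇_max² = ΔT_a·ρ·cp/(η·t_res) = 30.8·1348·1958/(4396·226.88) = 81.508 s⁻²
Take the square root: γ̇_max = √(81.508) = 9.02818 s⁻¹
N_max = γ̇_max·h / (π·D) = 9.02818 · 0.00798 / (π · 0.0646) = 0.354994 rev/s = 21.2996 rpm

value=21.30 rpm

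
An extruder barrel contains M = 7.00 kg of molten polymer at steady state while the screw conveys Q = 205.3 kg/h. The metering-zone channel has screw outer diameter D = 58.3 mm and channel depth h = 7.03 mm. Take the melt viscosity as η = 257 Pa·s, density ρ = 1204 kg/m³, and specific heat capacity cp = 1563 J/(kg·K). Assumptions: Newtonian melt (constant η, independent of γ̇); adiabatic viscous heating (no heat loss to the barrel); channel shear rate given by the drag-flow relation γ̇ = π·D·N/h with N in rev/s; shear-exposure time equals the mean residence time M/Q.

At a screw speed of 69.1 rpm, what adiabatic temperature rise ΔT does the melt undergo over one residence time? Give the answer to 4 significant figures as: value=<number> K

Convert throughput: Q = 205.3 kg/h = 205.3/3600 = 0.0570278 kg/s
Mean residence time: t_res = M/Q_s = 7.00 kg / 0.0570278 kg/s = 122.747 s
Geometry in metres: D = 58.3 mm → 0.0583 m, h = 7.03 mm → 0.00703 m; screw speed N = 69.1 rpm = 1.15167 rev/s
γ̇ = π·D·N / h = π · 0.0583 · 1.15167 / 0.00703 = 30.0047 s⁻¹
Adiabatic rise: ΔT = η γ̇² t_res / (ρ cp) = 257·(30.0047)²·122.747 / (1204·1563) = 15.0917 K

value=15.09 K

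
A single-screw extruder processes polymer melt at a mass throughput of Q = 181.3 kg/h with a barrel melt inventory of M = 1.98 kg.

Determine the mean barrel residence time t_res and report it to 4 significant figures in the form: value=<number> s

Convert throughput: Q = 181.3 kg/h = 181.3/3600 = 0.0503611 kg/s
t_res = M / Q_s = 1.98 / 0.0503611 = 39.3161 s

value=39.32 s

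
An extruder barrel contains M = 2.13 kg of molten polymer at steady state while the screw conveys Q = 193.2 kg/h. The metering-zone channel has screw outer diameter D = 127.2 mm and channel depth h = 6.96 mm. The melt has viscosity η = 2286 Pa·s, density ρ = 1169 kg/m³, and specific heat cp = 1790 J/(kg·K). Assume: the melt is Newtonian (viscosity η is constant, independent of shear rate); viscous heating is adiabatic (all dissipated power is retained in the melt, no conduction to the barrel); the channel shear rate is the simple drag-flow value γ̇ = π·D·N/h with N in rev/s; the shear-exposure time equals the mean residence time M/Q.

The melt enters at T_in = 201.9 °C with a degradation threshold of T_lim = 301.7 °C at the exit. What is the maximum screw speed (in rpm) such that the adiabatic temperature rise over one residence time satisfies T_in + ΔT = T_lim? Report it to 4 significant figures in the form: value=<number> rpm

Throughput in SI: Q_s = 193.2 kg/h ÷ 3600 s/h = 0.0536667 kg/s
Mean residence time: t_res = M/Q_s = 2.13 kg / 0.0536667 kg/s = 39.6894 s
Geometry in SI: D = 127.2 mm → 0.1272 m, h = 6.96 mm → 0.00696 m
ΔT_a = T_lim − T_in = 301.7 °C − 201.9 °C = 99.8 K
Invert ΔT = ηγ̇²t_res/(ρcp) for γ̇: γ̇_max² = ΔT_a ρ cp / (η t_res) = 99.8·1169·1790 / (2286·39.6894) = 2301.69 s⁻²
Take the square root: γ̇_max = √(2301.69) = 47.9759 s⁻¹
Solve γ̇ = πDN/h for N: N_max = γ̇_max·h/(π·D) = 47.9759 × 0.00696 / (π × 0.1272) = 0.835595 rev/s = 50.1357 rpm

value=50.14 rpm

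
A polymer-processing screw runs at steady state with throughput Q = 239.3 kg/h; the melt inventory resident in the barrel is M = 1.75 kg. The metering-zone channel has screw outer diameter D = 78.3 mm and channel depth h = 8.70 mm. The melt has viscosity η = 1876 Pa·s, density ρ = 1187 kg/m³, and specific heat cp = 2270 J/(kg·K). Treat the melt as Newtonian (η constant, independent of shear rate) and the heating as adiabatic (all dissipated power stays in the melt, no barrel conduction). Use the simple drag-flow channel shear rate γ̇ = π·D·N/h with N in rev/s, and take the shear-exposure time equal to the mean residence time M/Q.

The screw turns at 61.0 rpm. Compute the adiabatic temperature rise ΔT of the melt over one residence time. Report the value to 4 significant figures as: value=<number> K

value=15.15 K

Throughput in SI: Q_s = 239.3 kg/h ÷ 3600 s/h = 0.0664722 kg/s
Mean residence time: t_res = M/Q_s = 1.75 kg / 0.0664722 kg/s = 26.3268 s
Geometry in metres: D = 78.3 mm → 0.0783 m, h = 8.70 mm → 0.0087 m; screw speed N = 61.0 rpm = 1.01667 rev/s
Shear rate: γ̇ = πDN/h = π·0.0783·1.01667/0.0087 = 28.7456 s⁻¹
ΔT = η·γ̇²·t_res/(ρ·cp) = [1876 × 28.7456² × 26.3268] / [1187 × 2270] = 15.1459 K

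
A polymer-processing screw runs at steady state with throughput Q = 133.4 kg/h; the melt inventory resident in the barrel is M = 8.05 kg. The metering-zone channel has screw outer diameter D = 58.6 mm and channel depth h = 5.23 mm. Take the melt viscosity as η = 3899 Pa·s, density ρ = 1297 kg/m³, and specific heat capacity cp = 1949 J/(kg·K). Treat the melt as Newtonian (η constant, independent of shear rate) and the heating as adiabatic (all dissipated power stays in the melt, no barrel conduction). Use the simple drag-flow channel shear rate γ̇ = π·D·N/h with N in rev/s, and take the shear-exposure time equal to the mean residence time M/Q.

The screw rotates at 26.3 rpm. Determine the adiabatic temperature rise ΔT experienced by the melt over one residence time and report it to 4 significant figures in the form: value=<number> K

value=79.77 K

Q_s = Q / 3600 = 133.4 / 3600 = 0.0370556 kg/s
t_res = M / Q_s = 8.05 ÷ 0.0370556 = 217.241 s
D = 58.6 mm = 0.0586 m;  h = 5.23 mm = 0.00523 m;  N = 26.3 rpm / 60 = 0.438333 rev/s
Shear rate: γ̇ = πDN/h = π·0.0586·0.438333/0.00523 = 15.4294 s⁻¹
Adiabatic rise: ΔT = η γ̇² t_res / (ρ cp) = 3899·(15.4294)²·217.241 / (1297·1949) = 79.7709 K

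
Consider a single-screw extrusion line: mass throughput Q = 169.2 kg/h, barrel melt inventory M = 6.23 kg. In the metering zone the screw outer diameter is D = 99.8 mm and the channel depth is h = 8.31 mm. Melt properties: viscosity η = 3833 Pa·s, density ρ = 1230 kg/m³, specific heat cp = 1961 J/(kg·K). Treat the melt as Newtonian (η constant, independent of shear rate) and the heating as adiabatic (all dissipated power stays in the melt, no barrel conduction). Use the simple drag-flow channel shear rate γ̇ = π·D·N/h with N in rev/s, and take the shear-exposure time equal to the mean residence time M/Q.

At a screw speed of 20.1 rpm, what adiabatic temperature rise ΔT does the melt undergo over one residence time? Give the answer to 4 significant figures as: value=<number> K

value=33.65 K

Convert throughput: Q = 169.2 kg/h = 169.2/3600 = 0.047 kg/s
Mean residence time: t_res = M/Q_s = 6.23 kg / 0.047 kg/s = 132.553 s
D = 99.8 mm = 0.0998 m;  h = 8.31 mm = 0.00831 m;  N = 20.1 rpm / 60 = 0.335 rev/s
Shear rate: γ̇ = πDN/h = π·0.0998·0.335/0.00831 = 12.6393 s⁻¹
ΔT = η·γ̇²·t_res/(ρ·cp) = [3833 × 12.6393² × 132.553] / [1230 × 1961] = 33.6507 K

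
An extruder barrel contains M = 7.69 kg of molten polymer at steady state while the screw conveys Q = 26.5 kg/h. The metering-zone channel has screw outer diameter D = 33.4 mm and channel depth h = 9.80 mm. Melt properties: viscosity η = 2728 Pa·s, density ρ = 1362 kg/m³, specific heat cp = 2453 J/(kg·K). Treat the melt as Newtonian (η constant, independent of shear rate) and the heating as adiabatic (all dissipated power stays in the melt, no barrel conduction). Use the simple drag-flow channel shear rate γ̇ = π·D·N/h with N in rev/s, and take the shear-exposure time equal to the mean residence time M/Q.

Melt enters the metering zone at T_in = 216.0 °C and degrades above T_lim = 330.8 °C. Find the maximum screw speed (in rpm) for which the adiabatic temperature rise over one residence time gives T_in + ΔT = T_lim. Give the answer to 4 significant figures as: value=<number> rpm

Convert throughput: Q = 26.5 kg/h = 26.5/3600 = 0.00736111 kg/s
Mean residence time: t_res = M/Q_s = 7.69 kg / 0.00736111 kg/s = 1044.68 s
D = 33.4 mm = 0.0334 m;  h = 9.80 mm = 0.0098 m
ΔT_a = T_lim − T_in = 330.8 °C − 216.0 °C = 114.8 K
γ̇_max² = ΔT_a·ρ·cp / (η·t_res) = [114.8 × 1362 × 2453] / [2728 × 1044.68] = 134.583 s⁻²
γ̇_max = sqrt(134.583) = 11.601 s⁻¹
Solve γ̇ = πDN/h for N: N_max = γ̇_max·h/(π·D) = 11.601 × 0.0098 / (π × 0.0334) = 1.08349 rev/s = 65.0093 rpm

value=65.01 rpm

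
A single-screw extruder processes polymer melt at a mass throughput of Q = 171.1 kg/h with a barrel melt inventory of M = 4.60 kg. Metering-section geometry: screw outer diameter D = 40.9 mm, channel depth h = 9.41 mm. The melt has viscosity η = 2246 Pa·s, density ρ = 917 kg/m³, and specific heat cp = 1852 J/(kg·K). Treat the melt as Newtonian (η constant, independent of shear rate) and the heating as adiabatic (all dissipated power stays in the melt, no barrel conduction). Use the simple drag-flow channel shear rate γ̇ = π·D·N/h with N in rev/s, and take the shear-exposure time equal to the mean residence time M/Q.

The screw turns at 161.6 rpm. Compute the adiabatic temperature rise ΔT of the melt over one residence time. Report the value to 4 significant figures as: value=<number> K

value=173.1 K

Throughput in SI: Q_s = 171.1 kg/h ÷ 3600 s/h = 0.0475278 kg/s
Mean residence time: t_res = M/Q_s = 4.60 kg / 0.0475278 kg/s = 96.7855 s
D = 40.9 mm = 0.0409 m;  h = 9.41 mm = 0.00941 m;  N = 161.6 rpm / 60 = 2.69333 rev/s
Shear rate: γ̇ = πDN/h = π·0.0409·2.69333/0.00941 = 36.7768 s⁻¹
ΔT = η·γ̇²·t_res / (ρ·cp) = 2246 · (36.7768)² · 96.7855 / (917 · 1852) = 173.124 K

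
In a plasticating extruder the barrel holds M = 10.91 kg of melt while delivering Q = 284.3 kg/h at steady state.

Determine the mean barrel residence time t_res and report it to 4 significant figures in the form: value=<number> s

value=138.1 s

Q_s = Q / 3600 = 284.3 / 3600 = 0.0789722 kg/s
t_res = M / Q_s = 10.91 / 0.0789722 = 138.15 s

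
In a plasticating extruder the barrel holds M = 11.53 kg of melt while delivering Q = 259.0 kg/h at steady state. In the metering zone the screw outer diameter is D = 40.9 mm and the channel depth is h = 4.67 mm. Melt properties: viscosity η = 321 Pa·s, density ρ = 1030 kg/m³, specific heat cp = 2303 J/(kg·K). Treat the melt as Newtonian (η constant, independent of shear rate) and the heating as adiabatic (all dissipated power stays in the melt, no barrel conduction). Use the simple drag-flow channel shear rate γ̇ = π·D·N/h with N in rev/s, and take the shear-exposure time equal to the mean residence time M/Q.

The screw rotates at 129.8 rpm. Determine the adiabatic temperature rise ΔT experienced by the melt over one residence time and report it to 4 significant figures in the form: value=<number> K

Throughput in SI: Q_s = 259.0 kg/h ÷ 3600 s/h = 0.0719444 kg/s
t_res = M / Q_s = 11.53 ÷ 0.0719444 = 160.263 s
Geometry in metres: D = 40.9 mm → 0.0409 m, h = 4.67 mm → 0.00467 m; screw speed N = 129.8 rpm = 2.16333 rev/s
γ̇ = π·D·N / h = π · 0.0409 · 2.16333 / 0.00467 = 59.5223 s⁻¹
ΔT = η·γ̇²·t_res / (ρ·cp) = 321 · (59.5223)² · 160.263 / (1030 · 2303) = 76.8361 K

value=76.84 K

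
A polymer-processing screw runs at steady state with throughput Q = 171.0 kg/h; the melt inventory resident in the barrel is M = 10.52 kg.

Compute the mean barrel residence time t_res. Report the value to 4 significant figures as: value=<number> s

Convert throughput: Q = 171.0 kg/h = 171.0/3600 = 0.0475 kg/s
Mean residence time: t_res = M/Q_s = 10.52 kg / 0.0475 kg/s = 221.474 s

value=221.5 s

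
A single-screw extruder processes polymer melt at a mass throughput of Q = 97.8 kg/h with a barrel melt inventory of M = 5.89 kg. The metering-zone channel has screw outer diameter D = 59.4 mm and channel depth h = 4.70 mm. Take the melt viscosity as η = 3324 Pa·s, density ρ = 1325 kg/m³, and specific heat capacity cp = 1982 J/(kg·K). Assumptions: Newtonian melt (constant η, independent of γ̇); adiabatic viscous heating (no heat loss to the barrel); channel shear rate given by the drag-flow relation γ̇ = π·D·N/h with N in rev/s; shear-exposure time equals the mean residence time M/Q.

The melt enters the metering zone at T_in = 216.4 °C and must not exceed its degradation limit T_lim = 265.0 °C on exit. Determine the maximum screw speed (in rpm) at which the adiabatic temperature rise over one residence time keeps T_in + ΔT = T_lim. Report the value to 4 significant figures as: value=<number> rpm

Q_s = Q / 3600 = 97.8 / 3600 = 0.0271667 kg/s
Mean residence time: t_res = M/Q_s = 5.89 kg / 0.0271667 kg/s = 216.81 s
D = 59.4 mm = 0.0594 m;  h = 4.70 mm = 0.0047 m
Allowable rise: ΔT_a = T_lim − T_in = 265.0 − 216.4 = 48.6 K
γ̇_max² = ΔT_a·ρ·cp/(η·t_res) = 48.6·1325·1982/(3324·216.81) = 177.099 s⁻²
Take the square root: γ̇_max = √(177.099) = 13.3079 s⁻¹
N_max = γ̇_max h / (πD) = 13.3079·0.0047/(π·0.0594) = 0.335173 rev/s → ×60 = 20.1104 rpm

value=20.11 rpm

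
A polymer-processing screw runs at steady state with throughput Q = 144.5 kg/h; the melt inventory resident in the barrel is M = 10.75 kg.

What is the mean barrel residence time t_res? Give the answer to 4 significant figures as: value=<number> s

value=267.8 s

Convert throughput: Q = 144.5 kg/h = 144.5/3600 = 0.0401389 kg/s
t_res = M / Q_s = 10.75 ÷ 0.0401389 = 267.82 s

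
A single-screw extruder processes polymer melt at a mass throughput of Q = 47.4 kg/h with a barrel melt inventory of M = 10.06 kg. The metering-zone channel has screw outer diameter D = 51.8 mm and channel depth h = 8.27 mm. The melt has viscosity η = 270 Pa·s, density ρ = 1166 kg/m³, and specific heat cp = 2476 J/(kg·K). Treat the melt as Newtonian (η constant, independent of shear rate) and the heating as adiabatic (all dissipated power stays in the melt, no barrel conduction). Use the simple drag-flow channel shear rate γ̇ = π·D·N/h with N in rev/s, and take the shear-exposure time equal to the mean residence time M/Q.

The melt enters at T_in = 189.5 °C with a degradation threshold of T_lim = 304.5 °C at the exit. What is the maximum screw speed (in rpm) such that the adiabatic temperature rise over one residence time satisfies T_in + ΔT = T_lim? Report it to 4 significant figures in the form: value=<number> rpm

Convert throughput: Q = 47.4 kg/h = 47.4/3600 = 0.0131667 kg/s
t_res = M / Q_s = 10.06 / 0.0131667 = 764.051 s
Geometry in SI: D = 51.8 mm → 0.0518 m, h = 8.27 mm → 0.00827 m
ΔT_a = T_lim − T_in = 304.5 − 189.5 = 115 K
γ̇_max² = ΔT_a·ρ·cp / (η·t_res) = [115 × 1166 × 2476] / [270 × 764.051] = 1609.39 s⁻²
Take the square root: γ̇_max = √(1609.39) = 40.1172 s⁻¹
N_max = γ̇_max h / (πD) = 40.1172·0.00827/(π·0.0518) = 2.03871 rev/s → ×60 = 122.323 rpm

value=122.3 rpm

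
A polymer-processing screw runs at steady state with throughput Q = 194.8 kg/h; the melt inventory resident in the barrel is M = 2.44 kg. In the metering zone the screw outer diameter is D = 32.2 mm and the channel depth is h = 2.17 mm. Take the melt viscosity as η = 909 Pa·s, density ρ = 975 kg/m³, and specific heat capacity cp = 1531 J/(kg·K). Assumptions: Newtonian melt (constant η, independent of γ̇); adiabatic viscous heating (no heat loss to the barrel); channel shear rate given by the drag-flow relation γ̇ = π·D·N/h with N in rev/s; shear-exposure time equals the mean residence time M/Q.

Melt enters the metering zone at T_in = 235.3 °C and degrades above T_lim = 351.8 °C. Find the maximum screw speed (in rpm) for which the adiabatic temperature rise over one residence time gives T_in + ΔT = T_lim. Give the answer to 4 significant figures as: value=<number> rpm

Convert throughput: Q = 194.8 kg/h = 194.8/3600 = 0.0541111 kg/s
t_res = M / Q_s = 2.44 / 0.0541111 = 45.0924 s
Geometry in SI: D = 32.2 mm → 0.0322 m, h = 2.17 mm → 0.00217 m
ΔT_a = T_lim − T_in = 351.8 °C − 235.3 °C = 116.5 K
γ̇_max² = ΔT_a·ρ·cp/(η·t_res) = 116.5·975·1531/(909·45.0924) = 4242.66 s⁻²
γ̇_max = √4242.66 = 65.1357 s⁻¹
N_max = γ̇_max·h / (π·D) = 65.1357 · 0.00217 / (π · 0.0322) = 1.39725 rev/s = 83.8348 rpm

value=83.83 rpm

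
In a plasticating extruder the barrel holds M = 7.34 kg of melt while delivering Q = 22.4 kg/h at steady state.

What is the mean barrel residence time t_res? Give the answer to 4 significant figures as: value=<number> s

value=1180. s

Throughput in SI: Q_s = 22.4 kg/h ÷ 3600 s/h = 0.00622222 kg/s
Mean residence time: t_res = M/Q_s = 7.34 kg / 0.00622222 kg/s = 1179.64 s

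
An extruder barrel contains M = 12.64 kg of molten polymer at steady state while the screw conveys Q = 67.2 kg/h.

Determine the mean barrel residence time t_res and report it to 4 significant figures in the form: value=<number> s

value=677.1 s

Convert throughput: Q = 67.2 kg/h = 67.2/3600 = 0.0186667 kg/s
Mean residence time: t_res = M/Q_s = 12.64 kg / 0.0186667 kg/s = 677.143 s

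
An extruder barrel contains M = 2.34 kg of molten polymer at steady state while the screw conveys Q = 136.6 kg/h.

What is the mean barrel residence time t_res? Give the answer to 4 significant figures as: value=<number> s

Throughput in SI: Q_s = 136.6 kg/h ÷ 3600 s/h = 0.0379444 kg/s
t_res = M / Q_s = 2.34 / 0.0379444 = 61.6691 s

value=61.67 s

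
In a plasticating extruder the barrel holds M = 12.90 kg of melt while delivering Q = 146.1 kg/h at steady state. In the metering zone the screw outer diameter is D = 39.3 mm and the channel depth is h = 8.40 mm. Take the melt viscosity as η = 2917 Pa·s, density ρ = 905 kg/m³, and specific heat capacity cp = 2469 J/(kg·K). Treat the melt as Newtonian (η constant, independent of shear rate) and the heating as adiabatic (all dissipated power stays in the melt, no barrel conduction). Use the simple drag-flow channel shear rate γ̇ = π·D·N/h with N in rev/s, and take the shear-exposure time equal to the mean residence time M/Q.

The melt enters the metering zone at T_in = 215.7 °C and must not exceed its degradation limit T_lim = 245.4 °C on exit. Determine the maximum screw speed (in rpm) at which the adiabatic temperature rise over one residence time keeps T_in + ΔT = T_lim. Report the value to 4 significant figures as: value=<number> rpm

value=34.54 rpm

Throughput in SI: Q_s = 146.1 kg/h ÷ 3600 s/h = 0.0405833 kg/s
t_res = M / Q_s = 12.90 ÷ 0.0405833 = 317.864 s
D = 39.3 mm = 0.0393 m;  h = 8.40 mm = 0.0084 m
ΔT_a = T_lim − T_in = 245.4 °C − 215.7 °C = 29.7 K
γ̇_max² = ΔT_a·ρ·cp/(η·t_res) = 29.7·905·2469/(2917·317.864) = 71.5727 s⁻²
Take the square root: γ̇_max = √(71.5727) = 8.46007 s⁻¹
Solve γ̇ = πDN/h for N: N_max = γ̇_max·h/(π·D) = 8.46007 × 0.0084 / (π × 0.0393) = 0.575587 rev/s = 34.5352 rpm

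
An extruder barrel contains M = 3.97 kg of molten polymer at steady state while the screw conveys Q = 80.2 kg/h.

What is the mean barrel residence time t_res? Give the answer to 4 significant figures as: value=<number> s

value=178.2 s

Q_s = Q / 3600 = 80.2 / 3600 = 0.0222778 kg/s
t_res = M / Q_s = 3.97 / 0.0222778 = 178.204 s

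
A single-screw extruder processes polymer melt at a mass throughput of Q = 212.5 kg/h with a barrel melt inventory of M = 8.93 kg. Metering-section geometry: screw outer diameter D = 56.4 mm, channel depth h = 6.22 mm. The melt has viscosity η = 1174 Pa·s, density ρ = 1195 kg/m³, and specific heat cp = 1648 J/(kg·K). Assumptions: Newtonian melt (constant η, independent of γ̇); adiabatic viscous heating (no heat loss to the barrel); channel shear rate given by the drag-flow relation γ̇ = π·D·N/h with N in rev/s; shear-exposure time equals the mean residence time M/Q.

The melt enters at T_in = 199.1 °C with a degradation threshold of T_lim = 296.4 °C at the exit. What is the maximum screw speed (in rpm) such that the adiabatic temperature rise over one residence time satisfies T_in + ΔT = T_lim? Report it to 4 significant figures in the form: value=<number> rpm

Convert throughput: Q = 212.5 kg/h = 212.5/3600 = 0.0590278 kg/s
Mean residence time: t_res = M/Q_s = 8.93 kg / 0.0590278 kg/s = 151.285 s
Geometry in SI: D = 56.4 mm → 0.0564 m, h = 6.22 mm → 0.00622 m
ΔT_a = T_lim − T_in = 296.4 °C − 199.1 °C = 97.3 K
γ̇_max² = ΔT_a·ρ·cp/(η·t_res) = 97.3·1195·1648/(1174·151.285) = 1078.88 s⁻²
γ̇_max = sqrt(1078.88) = 32.8464 s⁻¹
N_max = γ̇_max h / (πD) = 32.8464·0.00622/(π·0.0564) = 1.15305 rev/s → ×60 = 69.1831 rpm

value=69.18 rpm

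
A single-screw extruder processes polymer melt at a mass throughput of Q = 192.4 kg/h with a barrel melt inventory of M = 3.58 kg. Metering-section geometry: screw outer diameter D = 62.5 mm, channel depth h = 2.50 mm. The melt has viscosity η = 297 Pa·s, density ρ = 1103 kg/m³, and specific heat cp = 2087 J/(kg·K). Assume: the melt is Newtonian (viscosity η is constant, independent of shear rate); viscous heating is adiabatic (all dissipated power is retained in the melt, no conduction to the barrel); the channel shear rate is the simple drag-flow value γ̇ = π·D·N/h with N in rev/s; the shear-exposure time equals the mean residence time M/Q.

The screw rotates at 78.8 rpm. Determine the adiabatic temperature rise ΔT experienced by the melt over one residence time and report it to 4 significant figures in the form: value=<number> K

value=91.95 K

Q_s = Q / 3600 = 192.4 / 3600 = 0.0534444 kg/s
t_res = M / Q_s = 3.58 ÷ 0.0534444 = 66.9854 s
Geometry in metres: D = 62.5 mm → 0.0625 m, h = 2.50 mm → 0.0025 m; screw speed N = 78.8 rpm = 1.31333 rev/s
γ̇ = π D N / h = (π)(0.0625)(1.31333) / 0.0025 = 103.149 s⁻¹
ΔT = η·γ̇²·t_res/(ρ·cp) = [297 × 103.149² × 66.9854] / [1103 × 2087] = 91.9536 K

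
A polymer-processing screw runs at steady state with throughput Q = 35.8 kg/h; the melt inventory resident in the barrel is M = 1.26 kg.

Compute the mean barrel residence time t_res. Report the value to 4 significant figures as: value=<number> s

value=126.7 s

Q_s = Q / 3600 = 35.8 / 3600 = 0.00994444 kg/s
t_res = M / Q_s = 1.26 / 0.00994444 = 126.704 s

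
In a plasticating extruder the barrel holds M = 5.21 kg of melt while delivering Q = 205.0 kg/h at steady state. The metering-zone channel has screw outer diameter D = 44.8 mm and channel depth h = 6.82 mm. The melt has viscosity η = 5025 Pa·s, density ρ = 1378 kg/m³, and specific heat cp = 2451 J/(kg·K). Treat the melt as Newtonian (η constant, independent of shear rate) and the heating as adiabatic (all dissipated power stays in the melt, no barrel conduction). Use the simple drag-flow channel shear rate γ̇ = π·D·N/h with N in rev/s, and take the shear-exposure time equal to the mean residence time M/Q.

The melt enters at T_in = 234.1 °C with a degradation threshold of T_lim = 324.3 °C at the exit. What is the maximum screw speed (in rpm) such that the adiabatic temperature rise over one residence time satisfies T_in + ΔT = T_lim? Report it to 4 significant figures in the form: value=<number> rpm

Convert throughput: Q = 205.0 kg/h = 205.0/3600 = 0.0569444 kg/s
t_res = M / Q_s = 5.21 / 0.0569444 = 91.4927 s
Convert to metres: D = 0.0448 m, h = 0.00682 m
ΔT_a = T_lim − T_in = 324.3 °C − 234.1 °C = 90.2 K
γ̇_max² = ΔT_a·ρ·cp / (η·t_res) = [90.2 × 1378 × 2451] / [5025 × 91.4927] = 662.638 s⁻²
γ̇_max = sqrt(662.638) = 25.7418 s⁻¹
N_max = γ̇_max·h / (π·D) = 25.7418 · 0.00682 / (π · 0.0448) = 1.24737 rev/s = 74.8421 rpm

value=74.84 rpm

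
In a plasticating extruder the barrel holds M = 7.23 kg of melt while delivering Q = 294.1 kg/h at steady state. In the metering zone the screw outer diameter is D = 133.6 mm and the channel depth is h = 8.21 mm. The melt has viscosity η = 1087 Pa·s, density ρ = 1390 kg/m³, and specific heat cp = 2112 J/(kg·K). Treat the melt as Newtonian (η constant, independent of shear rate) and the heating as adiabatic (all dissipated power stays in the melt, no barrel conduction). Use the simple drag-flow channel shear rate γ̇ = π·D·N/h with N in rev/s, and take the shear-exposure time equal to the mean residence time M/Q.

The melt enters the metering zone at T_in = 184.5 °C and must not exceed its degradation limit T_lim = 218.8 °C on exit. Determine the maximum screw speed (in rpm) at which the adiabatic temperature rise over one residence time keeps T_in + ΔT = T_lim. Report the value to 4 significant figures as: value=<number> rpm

Throughput in SI: Q_s = 294.1 kg/h ÷ 3600 s/h = 0.0816944 kg/s
t_res = M / Q_s = 7.23 / 0.0816944 = 88.5005 s
Geometry in SI: D = 133.6 mm → 0.1336 m, h = 8.21 mm → 0.00821 m
ΔT_a = T_lim − T_in = 218.8 − 184.5 = 34.3 K
γ̇_max² = ΔT_a·ρ·cp/(η·t_res) = 34.3·1390·2112/(1087·88.5005) = 1046.71 s⁻²
Take the square root: γ̇_max = √(1046.71) = 32.3529 s⁻¹
Solve γ̇ = πDN/h for N: N_max = γ̇_max·h/(π·D) = 32.3529 × 0.00821 / (π × 0.1336) = 0.63285 rev/s = 37.971 rpm

value=37.97 rpm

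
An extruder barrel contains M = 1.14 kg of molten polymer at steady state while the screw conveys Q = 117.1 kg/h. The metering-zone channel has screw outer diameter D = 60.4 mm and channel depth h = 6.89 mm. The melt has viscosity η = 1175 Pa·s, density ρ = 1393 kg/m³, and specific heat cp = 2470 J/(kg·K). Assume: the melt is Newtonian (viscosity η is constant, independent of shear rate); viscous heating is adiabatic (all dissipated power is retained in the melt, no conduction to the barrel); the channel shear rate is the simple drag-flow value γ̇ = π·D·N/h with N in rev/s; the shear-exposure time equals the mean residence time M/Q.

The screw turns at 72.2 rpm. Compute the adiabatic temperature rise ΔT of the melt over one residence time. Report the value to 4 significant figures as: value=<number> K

Convert throughput: Q = 117.1 kg/h = 117.1/3600 = 0.0325278 kg/s
t_res = M / Q_s = 1.14 / 0.0325278 = 35.047 s
D = 60.4 mm = 0.0604 m;  h = 6.89 mm = 0.00689 m;  N = 72.2 rpm / 60 = 1.20333 rev/s
Shear rate: γ̇ = πDN/h = π·0.0604·1.20333/0.00689 = 33.1401 s⁻¹
Adiabatic rise: ΔT = η γ̇² t_res / (ρ cp) = 1175·(33.1401)²·35.047 / (1393·2470) = 13.1446 K

value=13.14 K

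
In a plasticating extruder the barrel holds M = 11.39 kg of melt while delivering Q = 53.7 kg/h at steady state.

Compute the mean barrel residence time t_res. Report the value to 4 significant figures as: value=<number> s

Throughput in SI: Q_s = 53.7 kg/h ÷ 3600 s/h = 0.0149167 kg/s
t_res = M / Q_s = 11.39 ÷ 0.0149167 = 763.575 s

value=763.6 s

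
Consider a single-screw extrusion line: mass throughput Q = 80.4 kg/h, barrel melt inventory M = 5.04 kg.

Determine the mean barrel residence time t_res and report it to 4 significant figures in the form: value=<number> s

Convert throughput: Q = 80.4 kg/h = 80.4/3600 = 0.0223333 kg/s
Mean residence time: t_res = M/Q_s = 5.04 kg / 0.0223333 kg/s = 225.672 s

value=225.7 s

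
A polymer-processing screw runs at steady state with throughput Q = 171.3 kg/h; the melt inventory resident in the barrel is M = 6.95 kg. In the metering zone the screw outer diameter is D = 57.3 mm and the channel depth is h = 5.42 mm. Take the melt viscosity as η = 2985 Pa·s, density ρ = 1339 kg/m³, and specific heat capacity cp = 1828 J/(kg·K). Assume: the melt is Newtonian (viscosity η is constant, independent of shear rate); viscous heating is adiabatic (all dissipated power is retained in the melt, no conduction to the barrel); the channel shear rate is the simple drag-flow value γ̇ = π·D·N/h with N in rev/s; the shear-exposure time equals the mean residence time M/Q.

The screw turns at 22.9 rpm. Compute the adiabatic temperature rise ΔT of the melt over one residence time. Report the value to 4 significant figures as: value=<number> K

Throughput in SI: Q_s = 171.3 kg/h ÷ 3600 s/h = 0.0475833 kg/s
t_res = M / Q_s = 6.95 ÷ 0.0475833 = 146.06 s
Convert to SI: D = 0.0573 m, h = 0.00542 m, N = 22.9/60 = 0.381667 rev/s
γ̇ = π D N / h = (π)(0.0573)(0.381667) / 0.00542 = 12.6762 s⁻¹
ΔT = η·γ̇²·t_res / (ρ·cp) = 2985 · (12.6762)² · 146.06 / (1339 · 1828) = 28.6218 K

value=28.62 K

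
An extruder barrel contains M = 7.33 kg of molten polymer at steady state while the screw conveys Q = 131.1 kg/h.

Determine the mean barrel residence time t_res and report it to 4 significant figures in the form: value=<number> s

value=201.3 s

Throughput in SI: Q_s = 131.1 kg/h ÷ 3600 s/h = 0.0364167 kg/s
Mean residence time: t_res = M/Q_s = 7.33 kg / 0.0364167 kg/s = 201.281 s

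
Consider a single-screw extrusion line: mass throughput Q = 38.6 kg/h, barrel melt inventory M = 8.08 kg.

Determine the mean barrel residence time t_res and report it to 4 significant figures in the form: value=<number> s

value=753.6 s

Convert throughput: Q = 38.6 kg/h = 38.6/3600 = 0.0107222 kg/s
t_res = M / Q_s = 8.08 ÷ 0.0107222 = 753.575 s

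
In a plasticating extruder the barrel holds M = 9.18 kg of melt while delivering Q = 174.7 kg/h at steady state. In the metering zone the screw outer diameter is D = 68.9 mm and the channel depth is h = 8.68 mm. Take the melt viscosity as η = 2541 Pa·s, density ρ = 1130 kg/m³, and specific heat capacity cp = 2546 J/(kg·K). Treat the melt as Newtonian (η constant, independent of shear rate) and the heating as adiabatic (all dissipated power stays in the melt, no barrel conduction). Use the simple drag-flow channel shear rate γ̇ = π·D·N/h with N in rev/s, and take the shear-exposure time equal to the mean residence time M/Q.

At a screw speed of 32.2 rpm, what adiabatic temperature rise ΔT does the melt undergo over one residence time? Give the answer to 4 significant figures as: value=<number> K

value=29.92 K

Q_s = Q / 3600 = 174.7 / 3600 = 0.0485278 kg/s
Mean residence time: t_res = M/Q_s = 9.18 kg / 0.0485278 kg/s = 189.17 s
Convert to SI: D = 0.0689 m, h = 0.00868 m, N = 32.2/60 = 0.536667 rev/s
γ̇ = π·D·N / h = π · 0.0689 · 0.536667 / 0.00868 = 13.383 s⁻¹
Adiabatic rise: ΔT = η γ̇² t_res / (ρ cp) = 2541·(13.383)²·189.17 / (1130·2546) = 29.9246 K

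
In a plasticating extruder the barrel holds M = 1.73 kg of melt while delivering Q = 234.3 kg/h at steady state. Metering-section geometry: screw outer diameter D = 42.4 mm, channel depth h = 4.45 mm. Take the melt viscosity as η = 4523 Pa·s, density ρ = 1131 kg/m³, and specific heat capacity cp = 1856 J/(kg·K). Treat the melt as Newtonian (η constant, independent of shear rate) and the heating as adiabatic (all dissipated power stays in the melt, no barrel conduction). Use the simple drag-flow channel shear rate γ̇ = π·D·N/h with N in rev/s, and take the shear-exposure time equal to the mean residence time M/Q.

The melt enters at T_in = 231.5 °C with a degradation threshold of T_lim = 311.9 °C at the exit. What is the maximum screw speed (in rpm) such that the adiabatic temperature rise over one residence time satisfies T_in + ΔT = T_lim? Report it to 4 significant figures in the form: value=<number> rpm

Q_s = Q / 3600 = 234.3 / 3600 = 0.0650833 kg/s
t_res = M / Q_s = 1.73 ÷ 0.0650833 = 26.5813 s
Geometry in SI: D = 42.4 mm → 0.0424 m, h = 4.45 mm → 0.00445 m
ΔT_a = T_lim − T_in = 311.9 − 231.5 = 80.4 K
γ̇_max² = ΔT_a·ρ·cp/(η·t_res) = 80.4·1131·1856/(4523·26.5813) = 1403.76 s⁻²
γ̇_max = sqrt(1403.76) = 37.4668 s⁻¹
N_max = γ̇_max h / (πD) = 37.4668·0.00445/(π·0.0424) = 1.25167 rev/s → ×60 = 75.1004 rpm

value=75.10 rpm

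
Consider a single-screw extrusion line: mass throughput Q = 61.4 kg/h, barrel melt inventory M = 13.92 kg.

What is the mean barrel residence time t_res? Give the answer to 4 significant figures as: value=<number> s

value=816.2 s

Convert throughput: Q = 61.4 kg/h = 61.4/3600 = 0.0170556 kg/s
t_res = M / Q_s = 13.92 ÷ 0.0170556 = 816.156 s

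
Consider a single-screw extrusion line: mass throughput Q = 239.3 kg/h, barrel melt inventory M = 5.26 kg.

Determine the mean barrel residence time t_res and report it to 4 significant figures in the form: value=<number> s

Convert throughput: Q = 239.3 kg/h = 239.3/3600 = 0.0664722 kg/s
t_res = M / Q_s = 5.26 ÷ 0.0664722 = 79.1308 s

value=79.13 s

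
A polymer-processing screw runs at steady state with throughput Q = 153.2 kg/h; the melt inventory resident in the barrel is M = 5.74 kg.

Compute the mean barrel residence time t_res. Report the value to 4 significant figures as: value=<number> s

Convert throughput: Q = 153.2 kg/h = 153.2/3600 = 0.0425556 kg/s
t_res = M / Q_s = 5.74 ÷ 0.0425556 = 134.883 s

value=134.9 s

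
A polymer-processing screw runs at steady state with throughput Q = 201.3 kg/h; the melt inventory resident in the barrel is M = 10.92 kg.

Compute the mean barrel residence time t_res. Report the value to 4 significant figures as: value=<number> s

Q_s = Q / 3600 = 201.3 / 3600 = 0.0559167 kg/s
t_res = M / Q_s = 10.92 ÷ 0.0559167 = 195.291 s

value=195.3 s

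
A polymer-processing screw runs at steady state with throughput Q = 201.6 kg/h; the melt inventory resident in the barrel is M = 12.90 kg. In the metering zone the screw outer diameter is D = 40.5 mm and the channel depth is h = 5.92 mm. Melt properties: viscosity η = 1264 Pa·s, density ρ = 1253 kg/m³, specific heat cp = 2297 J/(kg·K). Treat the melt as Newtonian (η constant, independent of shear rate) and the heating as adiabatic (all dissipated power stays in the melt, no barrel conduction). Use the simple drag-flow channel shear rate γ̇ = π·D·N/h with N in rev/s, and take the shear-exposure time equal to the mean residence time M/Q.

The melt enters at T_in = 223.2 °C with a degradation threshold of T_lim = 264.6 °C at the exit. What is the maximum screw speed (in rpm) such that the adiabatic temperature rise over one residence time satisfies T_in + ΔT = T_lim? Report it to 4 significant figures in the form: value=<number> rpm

value=56.47 rpm

Throughput in SI: Q_s = 201.6 kg/h ÷ 3600 s/h = 0.056 kg/s
Mean residence time: t_res = M/Q_s = 12.90 kg / 0.056 kg/s = 230.357 s
Convert to metres: D = 0.0405 m, h = 0.00592 m
ΔT_a = T_lim − T_in = 264.6 − 223.2 = 41.4 K
Invert ΔT = ηγ̇²t_res/(ρcp) for γ̇: γ̇_max² = ΔT_a ρ cp / (η t_res) = 41.4·1253·2297 / (1264·230.357) = 409.226 s⁻²
Take the square root: γ̇_max = √(409.226) = 20.2293 s⁻¹
N_max = γ̇_max·h / (π·D) = 20.2293 · 0.00592 / (π · 0.0405) = 0.941236 rev/s = 56.4742 rpm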